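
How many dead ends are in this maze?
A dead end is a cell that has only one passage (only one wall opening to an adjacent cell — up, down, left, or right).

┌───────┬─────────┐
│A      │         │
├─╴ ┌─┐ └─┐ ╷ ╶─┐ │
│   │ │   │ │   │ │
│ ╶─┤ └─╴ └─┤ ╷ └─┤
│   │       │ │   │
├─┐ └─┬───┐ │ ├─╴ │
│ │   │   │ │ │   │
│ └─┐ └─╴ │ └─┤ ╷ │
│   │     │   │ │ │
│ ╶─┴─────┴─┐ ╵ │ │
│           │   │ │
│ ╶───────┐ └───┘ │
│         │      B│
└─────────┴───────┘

Checking each cell for number of passages:

Dead ends found at positions:
  (0, 0)
  (0, 4)
  (1, 2)
  (1, 5)
  (1, 8)
  (3, 0)
  (3, 3)
  (3, 6)
  (4, 1)
  (6, 4)
Total dead ends: 10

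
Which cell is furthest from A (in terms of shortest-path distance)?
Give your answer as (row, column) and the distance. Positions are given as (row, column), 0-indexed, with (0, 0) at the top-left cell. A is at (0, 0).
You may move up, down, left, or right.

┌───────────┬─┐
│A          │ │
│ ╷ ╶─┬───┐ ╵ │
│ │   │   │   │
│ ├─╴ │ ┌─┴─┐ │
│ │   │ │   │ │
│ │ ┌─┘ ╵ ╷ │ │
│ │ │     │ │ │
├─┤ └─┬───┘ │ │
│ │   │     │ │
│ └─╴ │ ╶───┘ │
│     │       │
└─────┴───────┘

Computing BFS distances from A to all cells:
Furthest cell: (1, 4)
Distance: 25 steps

Path from A to the furthest cell:

┌───────────┬─┐
│A → → → → ↓│ │
│ ╷ ╶─┬───┐ ╵ │
│ │   │↱ B│↳ ↓│
│ ├─╴ │ ┌─┴─┐ │
│ │   │↑│↓ ↰│↓│
│ │ ┌─┘ ╵ ╷ │ │
│ │ │  ↑ ↲│↑│↓│
├─┤ └─┬───┘ │ │
│ │   │↱ → ↑│↓│
│ └─╴ │ ╶───┘ │
│     │↑ ← ← ↲│
└─────┴───────┘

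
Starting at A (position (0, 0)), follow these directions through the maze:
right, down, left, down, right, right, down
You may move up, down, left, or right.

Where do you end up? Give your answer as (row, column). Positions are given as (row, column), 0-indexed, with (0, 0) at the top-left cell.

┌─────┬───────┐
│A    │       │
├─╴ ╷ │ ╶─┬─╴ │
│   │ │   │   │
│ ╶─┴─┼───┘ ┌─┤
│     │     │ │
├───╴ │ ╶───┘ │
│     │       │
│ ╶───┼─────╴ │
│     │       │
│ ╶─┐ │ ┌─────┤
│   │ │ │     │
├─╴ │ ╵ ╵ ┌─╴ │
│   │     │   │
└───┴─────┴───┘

Following directions step by step:
Start: (0, 0)
  right: (0, 0) → (0, 1)
  down: (0, 1) → (1, 1)
  left: (1, 1) → (1, 0)
  down: (1, 0) → (2, 0)
  right: (2, 0) → (2, 1)
  right: (2, 1) → (2, 2)
  down: (2, 2) → (3, 2)
Final position: (3, 2)

Path taken:

┌─────┬───────┐
│A ↓  │       │
├─╴ ╷ │ ╶─┬─╴ │
│↓ ↲│ │   │   │
│ ╶─┴─┼───┘ ┌─┤
│↳ → ↓│     │ │
├───╴ │ ╶───┘ │
│    B│       │
│ ╶───┼─────╴ │
│     │       │
│ ╶─┐ │ ┌─────┤
│   │ │ │     │
├─╴ │ ╵ ╵ ┌─╴ │
│   │     │   │
└───┴─────┴───┘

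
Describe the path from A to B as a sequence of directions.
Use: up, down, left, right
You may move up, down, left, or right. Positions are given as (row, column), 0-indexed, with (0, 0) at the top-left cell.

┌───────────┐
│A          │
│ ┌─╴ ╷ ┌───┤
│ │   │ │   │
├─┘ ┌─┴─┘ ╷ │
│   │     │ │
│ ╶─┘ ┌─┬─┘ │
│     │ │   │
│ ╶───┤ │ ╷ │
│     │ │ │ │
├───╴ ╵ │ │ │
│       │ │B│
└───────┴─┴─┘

Finding the path and converting it to directions:
Path through cells: (0,0) → (0,1) → (0,2) → (1,2) → (1,1) → (2,1) → (2,0) → (3,0) → (3,1) → (3,2) → (2,2) → (2,3) → (2,4) → (1,4) → (1,5) → (2,5) → (3,5) → (4,5) → (5,5)
Directions: right, right, down, left, down, left, down, right, right, up, right, right, up, right, down, down, down, down

Solution:

┌───────────┐
│A → ↓      │
│ ┌─╴ ╷ ┌───┤
│ │↓ ↲│ │↱ ↓│
├─┘ ┌─┴─┘ ╷ │
│↓ ↲│↱ → ↑│↓│
│ ╶─┘ ┌─┬─┘ │
│↳ → ↑│ │  ↓│
│ ╶───┤ │ ╷ │
│     │ │ │↓│
├───╴ ╵ │ │ │
│       │ │B│
└───────┴─┴─┘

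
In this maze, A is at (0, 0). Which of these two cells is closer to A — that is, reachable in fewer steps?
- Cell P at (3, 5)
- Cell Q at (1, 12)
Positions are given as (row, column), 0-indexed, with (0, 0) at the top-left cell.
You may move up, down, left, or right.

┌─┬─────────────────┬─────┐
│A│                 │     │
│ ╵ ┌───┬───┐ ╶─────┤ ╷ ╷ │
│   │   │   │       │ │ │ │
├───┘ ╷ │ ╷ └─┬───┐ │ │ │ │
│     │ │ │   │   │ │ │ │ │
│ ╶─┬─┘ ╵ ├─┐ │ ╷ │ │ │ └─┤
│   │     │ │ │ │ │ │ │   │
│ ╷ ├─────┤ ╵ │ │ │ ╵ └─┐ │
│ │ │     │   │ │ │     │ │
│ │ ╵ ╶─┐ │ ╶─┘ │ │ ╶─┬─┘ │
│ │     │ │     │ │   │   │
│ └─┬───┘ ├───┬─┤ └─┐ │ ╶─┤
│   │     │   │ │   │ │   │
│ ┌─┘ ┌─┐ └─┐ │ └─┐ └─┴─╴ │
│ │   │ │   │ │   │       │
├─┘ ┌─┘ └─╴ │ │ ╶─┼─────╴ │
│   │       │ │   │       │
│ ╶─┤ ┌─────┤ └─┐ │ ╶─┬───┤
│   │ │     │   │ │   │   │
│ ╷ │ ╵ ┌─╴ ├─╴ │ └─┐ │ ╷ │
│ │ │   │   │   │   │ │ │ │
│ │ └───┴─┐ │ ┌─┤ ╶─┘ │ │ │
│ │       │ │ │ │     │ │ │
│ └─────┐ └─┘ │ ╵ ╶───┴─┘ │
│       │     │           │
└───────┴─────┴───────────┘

Shortest path A → P at (3, 5): 48 steps
Shortest path A → Q at (1, 12): 23 steps

Q is closer (23 steps vs 48 steps).

Path to P:

┌─┬─────────────────┬─────┐
│A│↱ → → → → ↓      │↱ ↓  │
│ ╵ ┌───┬───┐ ╶─────┤ ╷ ╷ │
│↳ ↑│   │   │↳ → → ↓│↑│↓│ │
├───┘ ╷ │ ╷ └─┬───┐ │ │ │ │
│     │ │ │   │↓ ↰│↓│↑│↓│ │
│ ╶─┬─┘ ╵ ├─┐ │ ╷ │ │ │ └─┤
│   │     │P│ │↓│↑│↓│↑│↳ ↓│
│ ╷ ├─────┤ ╵ │ │ │ ╵ └─┐ │
│ │ │     │↑  │↓│↑│↳ ↑  │↓│
│ │ ╵ ╶─┐ │ ╶─┘ │ │ ╶─┬─┘ │
│ │     │ │↑ ← ↲│↑│   │↓ ↲│
│ └─┬───┘ ├───┬─┤ └─┐ │ ╶─┤
│   │     │   │ │↑ ↰│ │↳ ↓│
│ ┌─┘ ┌─┐ └─┐ │ └─┐ └─┴─╴ │
│ │   │ │   │ │   │↑ ← ← ↲│
├─┘ ┌─┘ └─╴ │ │ ╶─┼─────╴ │
│   │       │ │   │       │
│ ╶─┤ ┌─────┤ └─┐ │ ╶─┬───┤
│   │ │     │   │ │   │   │
│ ╷ │ ╵ ┌─╴ ├─╴ │ └─┐ │ ╷ │
│ │ │   │   │   │   │ │ │ │
│ │ └───┴─┐ │ ┌─┤ ╶─┘ │ │ │
│ │       │ │ │ │     │ │ │
│ └─────┐ └─┘ │ ╵ ╶───┴─┘ │
│       │     │           │
└───────┴─────┴───────────┘

Path to Q:

┌─┬─────────────────┬─────┐
│A│↱ → → → → ↓      │↱ → ↓│
│ ╵ ┌───┬───┐ ╶─────┤ ╷ ╷ │
│↳ ↑│   │   │↳ → → ↓│↑│ │Q│
├───┘ ╷ │ ╷ └─┬───┐ │ │ │ │
│     │ │ │   │   │↓│↑│ │ │
│ ╶─┬─┘ ╵ ├─┐ │ ╷ │ │ │ └─┤
│   │     │ │ │ │ │↓│↑│   │
│ ╷ ├─────┤ ╵ │ │ │ ╵ └─┐ │
│ │ │     │   │ │ │↳ ↑  │ │
│ │ ╵ ╶─┐ │ ╶─┘ │ │ ╶─┬─┘ │
│ │     │ │     │ │   │   │
│ └─┬───┘ ├───┬─┤ └─┐ │ ╶─┤
│   │     │   │ │   │ │   │
│ ┌─┘ ┌─┐ └─┐ │ └─┐ └─┴─╴ │
│ │   │ │   │ │   │       │
├─┘ ┌─┘ └─╴ │ │ ╶─┼─────╴ │
│   │       │ │   │       │
│ ╶─┤ ┌─────┤ └─┐ │ ╶─┬───┤
│   │ │     │   │ │   │   │
│ ╷ │ ╵ ┌─╴ ├─╴ │ └─┐ │ ╷ │
│ │ │   │   │   │   │ │ │ │
│ │ └───┴─┐ │ ┌─┤ ╶─┘ │ │ │
│ │       │ │ │ │     │ │ │
│ └─────┐ └─┘ │ ╵ ╶───┴─┘ │
│       │     │           │
└───────┴─────┴───────────┘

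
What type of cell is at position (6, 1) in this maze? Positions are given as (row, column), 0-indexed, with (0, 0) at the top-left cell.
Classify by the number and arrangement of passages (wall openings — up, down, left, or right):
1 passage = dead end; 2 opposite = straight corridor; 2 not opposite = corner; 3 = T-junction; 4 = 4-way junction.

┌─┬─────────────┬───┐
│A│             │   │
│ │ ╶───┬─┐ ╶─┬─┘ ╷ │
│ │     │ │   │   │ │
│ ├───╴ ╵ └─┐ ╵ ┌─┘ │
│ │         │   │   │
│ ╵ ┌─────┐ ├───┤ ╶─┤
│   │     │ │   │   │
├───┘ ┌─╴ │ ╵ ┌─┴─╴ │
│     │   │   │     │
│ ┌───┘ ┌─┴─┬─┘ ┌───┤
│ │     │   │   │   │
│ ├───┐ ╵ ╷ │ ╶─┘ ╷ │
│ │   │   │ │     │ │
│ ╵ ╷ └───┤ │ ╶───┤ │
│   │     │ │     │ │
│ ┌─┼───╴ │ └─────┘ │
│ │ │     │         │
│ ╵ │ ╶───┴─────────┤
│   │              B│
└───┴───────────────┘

Checking cell at (6, 1):
Number of passages: 2
Cell type: corner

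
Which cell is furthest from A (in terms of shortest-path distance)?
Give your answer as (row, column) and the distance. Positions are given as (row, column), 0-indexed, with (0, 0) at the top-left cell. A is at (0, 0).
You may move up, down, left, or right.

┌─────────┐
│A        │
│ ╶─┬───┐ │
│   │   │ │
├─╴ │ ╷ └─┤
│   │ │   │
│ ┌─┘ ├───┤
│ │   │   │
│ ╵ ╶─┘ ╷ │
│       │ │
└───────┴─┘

Computing BFS distances from A to all cells:
Furthest cell: (2, 4)
Distance: 14 steps

Path from A to the furthest cell:

┌─────────┐
│A        │
│ ╶─┬───┐ │
│↳ ↓│↱ ↓│ │
├─╴ │ ╷ └─┤
│↓ ↲│↑│↳ B│
│ ┌─┘ ├───┤
│↓│↱ ↑│   │
│ ╵ ╶─┘ ╷ │
│↳ ↑    │ │
└───────┴─┘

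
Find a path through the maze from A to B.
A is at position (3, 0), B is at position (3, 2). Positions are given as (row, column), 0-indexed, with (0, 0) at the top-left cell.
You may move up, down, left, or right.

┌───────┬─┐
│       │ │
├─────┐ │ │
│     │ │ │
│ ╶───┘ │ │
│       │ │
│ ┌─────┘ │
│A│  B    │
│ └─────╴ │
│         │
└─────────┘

Finding the shortest path from (3, 0) to (3, 2):
Path length: 8 steps
Directions: down → right → right → right → right → up → left → left

Solution:

┌───────┬─┐
│       │ │
├─────┐ │ │
│     │ │ │
│ ╶───┘ │ │
│       │ │
│ ┌─────┘ │
│A│  B ← ↰│
│ └─────╴ │
│↳ → → → ↑│
└─────────┘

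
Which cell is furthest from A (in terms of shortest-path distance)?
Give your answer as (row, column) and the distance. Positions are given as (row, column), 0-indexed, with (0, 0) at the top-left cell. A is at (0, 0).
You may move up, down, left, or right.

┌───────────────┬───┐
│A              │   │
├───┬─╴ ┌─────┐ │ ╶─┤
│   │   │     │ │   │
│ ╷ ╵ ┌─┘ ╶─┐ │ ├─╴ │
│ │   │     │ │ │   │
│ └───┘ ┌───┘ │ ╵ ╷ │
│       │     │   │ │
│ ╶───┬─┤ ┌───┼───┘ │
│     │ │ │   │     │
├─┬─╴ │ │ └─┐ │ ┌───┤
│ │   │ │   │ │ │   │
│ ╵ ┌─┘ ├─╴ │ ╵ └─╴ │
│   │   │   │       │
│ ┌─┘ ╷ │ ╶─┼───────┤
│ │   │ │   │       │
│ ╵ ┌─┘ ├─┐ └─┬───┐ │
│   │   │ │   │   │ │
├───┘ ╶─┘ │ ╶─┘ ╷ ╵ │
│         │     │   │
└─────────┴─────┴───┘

Computing BFS distances from A to all cells:
Furthest cell: (7, 6)
Distance: 43 steps

Path from A to the furthest cell:

┌───────────────┬───┐
│A → → ↓        │   │
├───┬─╴ ┌─────┐ │ ╶─┤
│↓ ↰│↓ ↲│↱ → ↓│ │   │
│ ╷ ╵ ┌─┘ ╶─┐ │ ├─╴ │
│↓│↑ ↲│↱ ↑  │↓│ │   │
│ └───┘ ┌───┘ │ ╵ ╷ │
│↳ → → ↑│↓ ← ↲│   │ │
│ ╶───┬─┤ ┌───┼───┘ │
│     │ │↓│   │     │
├─┬─╴ │ │ └─┐ │ ┌───┤
│ │   │ │↳ ↓│ │ │   │
│ ╵ ┌─┘ ├─╴ │ ╵ └─╴ │
│   │   │↓ ↲│       │
│ ┌─┘ ╷ │ ╶─┼───────┤
│ │   │ │↳ ↓│B ← ← ↰│
│ ╵ ┌─┘ ├─┐ └─┬───┐ │
│   │   │ │↓  │↱ ↓│↑│
├───┘ ╶─┘ │ ╶─┘ ╷ ╵ │
│         │↳ → ↑│↳ ↑│
└─────────┴─────┴───┘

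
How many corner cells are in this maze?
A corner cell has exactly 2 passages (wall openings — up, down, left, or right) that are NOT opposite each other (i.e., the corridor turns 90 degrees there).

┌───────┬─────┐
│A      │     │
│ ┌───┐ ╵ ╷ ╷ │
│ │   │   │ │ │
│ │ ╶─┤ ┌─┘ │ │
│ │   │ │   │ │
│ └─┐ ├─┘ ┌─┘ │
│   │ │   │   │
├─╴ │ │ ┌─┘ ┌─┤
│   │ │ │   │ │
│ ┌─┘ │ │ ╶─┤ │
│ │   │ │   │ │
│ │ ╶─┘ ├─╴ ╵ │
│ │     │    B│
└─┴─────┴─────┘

Counting corner cells (2 non-opposite passages):
Total corners: 27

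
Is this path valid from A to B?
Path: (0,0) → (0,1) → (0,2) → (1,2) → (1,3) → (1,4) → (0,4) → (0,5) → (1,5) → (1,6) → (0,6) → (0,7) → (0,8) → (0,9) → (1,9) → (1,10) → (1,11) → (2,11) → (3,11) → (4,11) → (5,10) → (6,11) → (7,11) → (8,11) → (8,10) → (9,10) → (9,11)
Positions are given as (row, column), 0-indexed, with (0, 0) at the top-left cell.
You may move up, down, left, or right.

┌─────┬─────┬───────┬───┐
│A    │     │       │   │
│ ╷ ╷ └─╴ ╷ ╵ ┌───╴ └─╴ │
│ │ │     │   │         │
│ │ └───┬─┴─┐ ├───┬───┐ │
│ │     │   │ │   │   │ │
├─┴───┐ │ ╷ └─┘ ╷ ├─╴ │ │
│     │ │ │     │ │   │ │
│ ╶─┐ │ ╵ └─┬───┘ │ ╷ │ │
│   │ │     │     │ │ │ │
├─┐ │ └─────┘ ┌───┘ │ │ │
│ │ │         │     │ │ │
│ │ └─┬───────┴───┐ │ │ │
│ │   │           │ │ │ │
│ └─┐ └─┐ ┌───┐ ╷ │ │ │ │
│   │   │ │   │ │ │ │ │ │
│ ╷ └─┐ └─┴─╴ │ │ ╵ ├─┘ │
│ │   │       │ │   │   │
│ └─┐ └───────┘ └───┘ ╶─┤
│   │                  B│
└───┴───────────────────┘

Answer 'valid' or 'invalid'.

Checking path validity:
Result: Invalid move at step 20: cannot move from (4, 11) to (5, 10).

invalid

Correct solution:

┌─────┬─────┬───────┬───┐
│A → ↓│  ↱ ↓│↱ → → ↓│   │
│ ╷ ╷ └─╴ ╷ ╵ ┌───╴ └─╴ │
│ │ │↳ → ↑│↳ ↑│    ↳ → ↓│
│ │ └───┬─┴─┐ ├───┬───┐ │
│ │     │   │ │   │   │↓│
├─┴───┐ │ ╷ └─┘ ╷ ├─╴ │ │
│     │ │ │     │ │   │↓│
│ ╶─┐ │ ╵ └─┬───┘ │ ╷ │ │
│   │ │     │     │ │ │↓│
├─┐ │ └─────┘ ┌───┘ │ │ │
│ │ │         │     │ │↓│
│ │ └─┬───────┴───┐ │ │ │
│ │   │           │ │ │↓│
│ └─┐ └─┐ ┌───┐ ╷ │ │ │ │
│   │   │ │   │ │ │ │ │↓│
│ ╷ └─┐ └─┴─╴ │ │ ╵ ├─┘ │
│ │   │       │ │   │↓ ↲│
│ └─┐ └───────┘ └───┘ ╶─┤
│   │                ↳ B│
└───┴───────────────────┘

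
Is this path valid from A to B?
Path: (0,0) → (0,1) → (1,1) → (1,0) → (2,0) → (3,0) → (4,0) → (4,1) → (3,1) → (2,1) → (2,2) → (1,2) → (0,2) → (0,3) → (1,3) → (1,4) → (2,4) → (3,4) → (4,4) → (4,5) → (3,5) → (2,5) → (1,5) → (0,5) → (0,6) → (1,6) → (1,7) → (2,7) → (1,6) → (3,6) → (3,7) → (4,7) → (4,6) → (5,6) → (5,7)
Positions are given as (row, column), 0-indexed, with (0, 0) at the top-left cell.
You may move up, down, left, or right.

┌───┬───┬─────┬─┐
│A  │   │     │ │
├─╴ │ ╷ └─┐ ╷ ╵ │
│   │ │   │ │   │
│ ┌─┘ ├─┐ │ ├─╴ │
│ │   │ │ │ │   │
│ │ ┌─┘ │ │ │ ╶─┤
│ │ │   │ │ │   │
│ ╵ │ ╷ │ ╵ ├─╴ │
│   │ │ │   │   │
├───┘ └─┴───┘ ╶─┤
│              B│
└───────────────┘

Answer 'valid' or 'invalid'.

Checking path validity:
Result: Invalid move at step 28: cannot move from (2, 7) to (1, 6).

invalid

Correct solution:

┌───┬───┬─────┬─┐
│A ↓│↱ ↓│  ↱ ↓│ │
├─╴ │ ╷ └─┐ ╷ ╵ │
│↓ ↲│↑│↳ ↓│↑│↳ ↓│
│ ┌─┘ ├─┐ │ ├─╴ │
│↓│↱ ↑│ │↓│↑│↓ ↲│
│ │ ┌─┘ │ │ │ ╶─┤
│↓│↑│   │↓│↑│↳ ↓│
│ ╵ │ ╷ │ ╵ ├─╴ │
│↳ ↑│ │ │↳ ↑│↓ ↲│
├───┘ └─┴───┘ ╶─┤
│            ↳ B│
└───────────────┘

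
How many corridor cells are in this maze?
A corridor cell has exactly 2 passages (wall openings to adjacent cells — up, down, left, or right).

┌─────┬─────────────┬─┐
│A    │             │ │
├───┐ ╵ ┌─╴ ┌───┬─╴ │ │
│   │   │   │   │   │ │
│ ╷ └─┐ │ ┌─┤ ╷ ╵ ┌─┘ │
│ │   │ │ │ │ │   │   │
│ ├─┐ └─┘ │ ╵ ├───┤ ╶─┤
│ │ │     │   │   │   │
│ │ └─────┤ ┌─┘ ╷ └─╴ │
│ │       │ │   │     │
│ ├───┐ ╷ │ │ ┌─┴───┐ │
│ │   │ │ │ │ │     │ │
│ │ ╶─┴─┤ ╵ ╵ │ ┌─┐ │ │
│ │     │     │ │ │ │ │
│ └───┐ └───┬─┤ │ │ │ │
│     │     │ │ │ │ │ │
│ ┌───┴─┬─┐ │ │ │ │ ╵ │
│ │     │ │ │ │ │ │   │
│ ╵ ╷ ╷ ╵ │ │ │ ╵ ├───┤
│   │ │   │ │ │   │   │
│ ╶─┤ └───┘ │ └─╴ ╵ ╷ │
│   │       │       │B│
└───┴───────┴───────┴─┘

Counting cells with exactly 2 passages:
Total corridor cells: 97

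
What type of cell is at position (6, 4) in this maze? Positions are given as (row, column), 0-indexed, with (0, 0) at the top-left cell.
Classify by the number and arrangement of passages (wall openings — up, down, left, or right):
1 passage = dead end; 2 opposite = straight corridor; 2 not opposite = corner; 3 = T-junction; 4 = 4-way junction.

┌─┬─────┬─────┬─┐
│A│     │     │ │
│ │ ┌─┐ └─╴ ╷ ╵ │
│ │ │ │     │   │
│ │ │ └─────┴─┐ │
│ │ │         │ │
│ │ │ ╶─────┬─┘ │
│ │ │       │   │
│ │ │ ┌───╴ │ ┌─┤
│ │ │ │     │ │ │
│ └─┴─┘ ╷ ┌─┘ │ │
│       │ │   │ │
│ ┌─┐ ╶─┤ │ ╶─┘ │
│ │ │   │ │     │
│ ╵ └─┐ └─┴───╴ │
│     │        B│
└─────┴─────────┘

Checking cell at (6, 4):
Number of passages: 1
Cell type: dead end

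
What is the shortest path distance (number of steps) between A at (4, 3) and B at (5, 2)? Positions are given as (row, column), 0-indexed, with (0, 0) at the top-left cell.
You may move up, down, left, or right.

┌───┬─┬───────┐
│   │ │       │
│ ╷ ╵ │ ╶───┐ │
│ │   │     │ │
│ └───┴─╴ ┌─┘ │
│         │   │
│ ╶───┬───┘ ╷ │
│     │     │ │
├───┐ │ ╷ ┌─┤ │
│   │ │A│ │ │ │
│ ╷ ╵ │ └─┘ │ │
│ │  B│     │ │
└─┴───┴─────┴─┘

Finding path from (4, 3) to (5, 2):
Path: (4,3) → (3,3) → (3,4) → (3,5) → (2,5) → (2,6) → (1,6) → (0,6) → (0,5) → (0,4) → (0,3) → (1,3) → (1,4) → (2,4) → (2,3) → (2,2) → (2,1) → (2,0) → (3,0) → (3,1) → (3,2) → (4,2) → (5,2)
Distance: 22 steps

Solution:

┌───┬─┬───────┐
│   │ │↓ ← ← ↰│
│ ╷ ╵ │ ╶───┐ │
│ │   │↳ ↓  │↑│
│ └───┴─╴ ┌─┘ │
│↓ ← ← ← ↲│↱ ↑│
│ ╶───┬───┘ ╷ │
│↳ → ↓│↱ → ↑│ │
├───┐ │ ╷ ┌─┤ │
│   │↓│A│ │ │ │
│ ╷ ╵ │ └─┘ │ │
│ │  B│     │ │
└─┴───┴─────┴─┘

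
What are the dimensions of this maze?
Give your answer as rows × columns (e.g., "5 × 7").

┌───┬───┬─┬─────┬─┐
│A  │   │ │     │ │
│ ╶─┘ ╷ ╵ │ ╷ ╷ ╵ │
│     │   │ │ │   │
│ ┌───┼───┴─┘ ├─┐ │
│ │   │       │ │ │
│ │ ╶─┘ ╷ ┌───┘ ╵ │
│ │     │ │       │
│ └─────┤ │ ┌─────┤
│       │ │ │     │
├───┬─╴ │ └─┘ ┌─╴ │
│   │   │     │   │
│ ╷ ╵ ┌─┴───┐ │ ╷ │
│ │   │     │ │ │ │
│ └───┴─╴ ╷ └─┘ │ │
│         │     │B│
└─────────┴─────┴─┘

Counting the maze dimensions:
Rows (vertical): 8
Columns (horizontal): 9
Dimensions: 8 × 9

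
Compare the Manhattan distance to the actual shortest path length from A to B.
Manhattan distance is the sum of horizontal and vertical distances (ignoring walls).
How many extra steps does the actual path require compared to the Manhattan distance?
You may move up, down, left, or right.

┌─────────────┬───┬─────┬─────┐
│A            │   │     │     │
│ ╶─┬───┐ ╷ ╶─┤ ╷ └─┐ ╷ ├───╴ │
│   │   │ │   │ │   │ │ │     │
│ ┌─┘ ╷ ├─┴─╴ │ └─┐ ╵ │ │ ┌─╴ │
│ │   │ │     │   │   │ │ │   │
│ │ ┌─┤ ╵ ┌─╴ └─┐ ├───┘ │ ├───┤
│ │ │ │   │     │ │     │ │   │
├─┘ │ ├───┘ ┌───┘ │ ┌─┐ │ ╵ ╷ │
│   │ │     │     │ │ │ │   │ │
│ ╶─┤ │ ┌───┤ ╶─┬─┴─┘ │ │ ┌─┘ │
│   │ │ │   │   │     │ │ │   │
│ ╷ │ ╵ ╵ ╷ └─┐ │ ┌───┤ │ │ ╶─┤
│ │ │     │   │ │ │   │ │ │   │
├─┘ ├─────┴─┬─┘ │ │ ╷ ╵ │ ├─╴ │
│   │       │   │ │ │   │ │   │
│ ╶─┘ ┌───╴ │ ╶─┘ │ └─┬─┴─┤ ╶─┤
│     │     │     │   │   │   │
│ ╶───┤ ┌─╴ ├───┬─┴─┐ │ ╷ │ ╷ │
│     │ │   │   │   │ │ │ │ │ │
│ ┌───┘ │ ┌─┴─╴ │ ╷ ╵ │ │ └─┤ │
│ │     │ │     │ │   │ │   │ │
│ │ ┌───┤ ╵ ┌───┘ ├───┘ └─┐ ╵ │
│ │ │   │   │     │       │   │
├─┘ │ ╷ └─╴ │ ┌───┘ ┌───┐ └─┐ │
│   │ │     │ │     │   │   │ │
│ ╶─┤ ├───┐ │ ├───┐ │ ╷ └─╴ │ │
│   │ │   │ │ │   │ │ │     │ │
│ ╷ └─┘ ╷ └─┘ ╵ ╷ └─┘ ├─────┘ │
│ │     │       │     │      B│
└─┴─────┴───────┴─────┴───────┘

Manhattan distance: |14 - 0| + |14 - 0| = 28
Actual path length: 80
Extra steps: 80 - 28 = 52

Solution:

┌─────────────┬───┬─────┬─────┐
│A → → → → ↓  │   │     │     │
│ ╶─┬───┐ ╷ ╶─┤ ╷ └─┐ ╷ ├───╴ │
│   │↓ ↰│ │↳ ↓│ │   │ │ │     │
│ ┌─┘ ╷ ├─┴─╴ │ └─┐ ╵ │ │ ┌─╴ │
│ │↓ ↲│↑│↓ ← ↲│   │   │ │ │   │
│ │ ┌─┤ ╵ ┌─╴ └─┐ ├───┘ │ ├───┤
│ │↓│ │↑ ↲│     │ │     │ │   │
├─┘ │ ├───┘ ┌───┘ │ ┌─┐ │ ╵ ╷ │
│↓ ↲│ │     │     │ │ │ │   │ │
│ ╶─┤ │ ┌───┤ ╶─┬─┴─┘ │ │ ┌─┘ │
│↳ ↓│ │ │   │   │     │ │ │   │
│ ╷ │ ╵ ╵ ╷ └─┐ │ ┌───┤ │ │ ╶─┤
│ │↓│     │   │ │ │   │ │ │   │
├─┘ ├─────┴─┬─┘ │ │ ╷ ╵ │ ├─╴ │
│↓ ↲│↱ → → ↓│   │ │ │   │ │   │
│ ╶─┘ ┌───╴ │ ╶─┘ │ └─┬─┴─┤ ╶─┤
│↳ → ↑│↓ ← ↲│     │   │↱ ↓│   │
│ ╶───┤ ┌─╴ ├───┬─┴─┐ │ ╷ │ ╷ │
│     │↓│   │   │   │ │↑│↓│ │ │
│ ┌───┘ │ ┌─┴─╴ │ ╷ ╵ │ │ └─┤ │
│ │↓ ← ↲│ │     │ │   │↑│↳ ↓│ │
│ │ ┌───┤ ╵ ┌───┘ ├───┘ └─┐ ╵ │
│ │↓│   │   │     │    ↑ ↰│↳ ↓│
├─┘ │ ╷ └─╴ │ ┌───┘ ┌───┐ └─┐ │
│↓ ↲│ │     │ │     │↱ ↓│↑ ↰│↓│
│ ╶─┤ ├───┐ │ ├───┐ │ ╷ └─╴ │ │
│↳ ↓│ │↱ ↓│ │ │↱ ↓│ │↑│↳ → ↑│↓│
│ ╷ └─┘ ╷ └─┘ ╵ ╷ └─┘ ├─────┘ │
│ │↳ → ↑│↳ → → ↑│↳ → ↑│      B│
└─┴─────┴───────┴─────┴───────┘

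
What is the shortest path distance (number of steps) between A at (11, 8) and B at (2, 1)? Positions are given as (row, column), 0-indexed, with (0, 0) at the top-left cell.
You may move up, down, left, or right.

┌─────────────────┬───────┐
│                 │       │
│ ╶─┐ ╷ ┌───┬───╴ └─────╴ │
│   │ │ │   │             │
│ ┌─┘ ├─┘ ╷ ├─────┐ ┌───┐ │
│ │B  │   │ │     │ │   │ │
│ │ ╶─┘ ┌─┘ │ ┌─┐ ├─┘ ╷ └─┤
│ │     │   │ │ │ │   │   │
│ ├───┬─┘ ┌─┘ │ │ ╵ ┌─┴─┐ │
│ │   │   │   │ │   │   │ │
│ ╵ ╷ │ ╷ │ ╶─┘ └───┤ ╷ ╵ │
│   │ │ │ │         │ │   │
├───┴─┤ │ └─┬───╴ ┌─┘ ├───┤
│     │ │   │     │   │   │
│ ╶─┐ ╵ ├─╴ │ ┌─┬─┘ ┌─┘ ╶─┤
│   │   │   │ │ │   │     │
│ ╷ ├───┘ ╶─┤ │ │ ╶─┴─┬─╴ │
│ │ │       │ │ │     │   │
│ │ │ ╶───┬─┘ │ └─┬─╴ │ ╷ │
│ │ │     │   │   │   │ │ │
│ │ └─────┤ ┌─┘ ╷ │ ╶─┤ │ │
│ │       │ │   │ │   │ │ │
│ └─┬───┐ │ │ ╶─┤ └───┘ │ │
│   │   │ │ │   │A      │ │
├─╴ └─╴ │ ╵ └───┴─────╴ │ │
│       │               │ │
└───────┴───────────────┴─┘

Finding path from (11, 8) to (2, 1):
Path: (11,8) → (11,9) → (11,10) → (11,11) → (12,11) → (12,10) → (12,9) → (12,8) → (12,7) → (12,6) → (12,5) → (12,4) → (11,4) → (10,4) → (10,3) → (10,2) → (10,1) → (9,1) → (8,1) → (7,1) → (7,0) → (6,0) → (6,1) → (6,2) → (7,2) → (7,3) → (6,3) → (5,3) → (4,3) → (4,4) → (3,4) → (3,5) → (2,5) → (1,5) → (1,4) → (2,4) → (2,3) → (3,3) → (3,2) → (3,1) → (2,1)
Distance: 40 steps

Solution:

┌─────────────────┬───────┐
│                 │       │
│ ╶─┐ ╷ ┌───┬───╴ └─────╴ │
│   │ │ │↓ ↰│             │
│ ┌─┘ ├─┘ ╷ ├─────┐ ┌───┐ │
│ │B  │↓ ↲│↑│     │ │   │ │
│ │ ╶─┘ ┌─┘ │ ┌─┐ ├─┘ ╷ └─┤
│ │↑ ← ↲│↱ ↑│ │ │ │   │   │
│ ├───┬─┘ ┌─┘ │ │ ╵ ┌─┴─┐ │
│ │   │↱ ↑│   │ │   │   │ │
│ ╵ ╷ │ ╷ │ ╶─┘ └───┤ ╷ ╵ │
│   │ │↑│ │         │ │   │
├───┴─┤ │ └─┬───╴ ┌─┘ ├───┤
│↱ → ↓│↑│   │     │   │   │
│ ╶─┐ ╵ ├─╴ │ ┌─┬─┘ ┌─┘ ╶─┤
│↑ ↰│↳ ↑│   │ │ │   │     │
│ ╷ ├───┘ ╶─┤ │ │ ╶─┴─┬─╴ │
│ │↑│       │ │ │     │   │
│ │ │ ╶───┬─┘ │ └─┬─╴ │ ╷ │
│ │↑│     │   │   │   │ │ │
│ │ └─────┤ ┌─┘ ╷ │ ╶─┤ │ │
│ │↑ ← ← ↰│ │   │ │   │ │ │
│ └─┬───┐ │ │ ╶─┤ └───┘ │ │
│   │   │↑│ │   │A → → ↓│ │
├─╴ └─╴ │ ╵ └───┴─────╴ │ │
│       │↑ ← ← ← ← ← ← ↲│ │
└───────┴───────────────┴─┘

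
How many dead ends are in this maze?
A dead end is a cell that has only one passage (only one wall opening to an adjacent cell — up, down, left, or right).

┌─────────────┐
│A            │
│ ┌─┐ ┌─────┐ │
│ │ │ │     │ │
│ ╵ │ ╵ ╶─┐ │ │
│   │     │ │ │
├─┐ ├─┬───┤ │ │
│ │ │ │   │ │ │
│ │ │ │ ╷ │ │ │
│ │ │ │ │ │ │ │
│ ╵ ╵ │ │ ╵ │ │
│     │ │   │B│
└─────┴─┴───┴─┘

Checking each cell for number of passages:

Dead ends found at positions:
  (1, 1)
  (2, 4)
  (3, 0)
  (3, 2)
  (5, 3)
  (5, 6)
Total dead ends: 6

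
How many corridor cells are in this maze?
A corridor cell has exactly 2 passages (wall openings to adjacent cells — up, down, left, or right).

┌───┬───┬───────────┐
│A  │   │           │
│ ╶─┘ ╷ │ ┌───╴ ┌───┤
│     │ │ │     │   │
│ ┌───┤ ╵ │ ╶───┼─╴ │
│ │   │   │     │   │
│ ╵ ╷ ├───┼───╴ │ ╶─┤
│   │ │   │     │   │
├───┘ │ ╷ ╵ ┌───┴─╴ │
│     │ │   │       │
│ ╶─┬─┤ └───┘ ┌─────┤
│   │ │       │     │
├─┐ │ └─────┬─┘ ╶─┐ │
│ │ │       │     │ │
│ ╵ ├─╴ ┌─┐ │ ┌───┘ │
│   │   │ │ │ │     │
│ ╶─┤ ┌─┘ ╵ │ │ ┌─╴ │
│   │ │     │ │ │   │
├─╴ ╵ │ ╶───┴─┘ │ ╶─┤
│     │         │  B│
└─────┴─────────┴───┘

Counting cells with exactly 2 passages:
Total corridor cells: 82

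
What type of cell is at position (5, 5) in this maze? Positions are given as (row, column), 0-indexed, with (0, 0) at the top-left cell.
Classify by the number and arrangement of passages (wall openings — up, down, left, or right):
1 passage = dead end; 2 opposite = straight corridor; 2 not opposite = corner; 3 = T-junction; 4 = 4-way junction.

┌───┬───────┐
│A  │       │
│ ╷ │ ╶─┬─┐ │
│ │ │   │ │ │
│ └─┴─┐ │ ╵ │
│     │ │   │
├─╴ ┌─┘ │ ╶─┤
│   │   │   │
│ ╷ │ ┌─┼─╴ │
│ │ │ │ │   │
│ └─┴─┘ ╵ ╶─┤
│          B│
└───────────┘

Checking cell at (5, 5):
Number of passages: 1
Cell type: dead end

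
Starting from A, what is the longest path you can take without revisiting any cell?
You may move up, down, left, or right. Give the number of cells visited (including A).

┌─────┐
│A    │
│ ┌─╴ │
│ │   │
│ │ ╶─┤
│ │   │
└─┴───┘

Finding longest simple path using DFS:
Start: (0, 0)
Longest path visits 7 cells
Path: A → right → right → down → left → down → right

Solution:

┌─────┐
│A → ↓│
│ ┌─╴ │
│ │↓ ↲│
│ │ ╶─┤
│ │↳ B│
└─┴───┘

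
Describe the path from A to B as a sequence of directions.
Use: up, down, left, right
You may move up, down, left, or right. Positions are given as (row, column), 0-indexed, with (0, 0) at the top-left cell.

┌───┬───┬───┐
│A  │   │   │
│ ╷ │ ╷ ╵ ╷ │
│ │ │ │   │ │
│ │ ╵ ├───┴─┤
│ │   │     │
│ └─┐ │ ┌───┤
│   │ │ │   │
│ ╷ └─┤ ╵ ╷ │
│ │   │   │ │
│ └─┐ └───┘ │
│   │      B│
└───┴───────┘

Finding the path and converting it to directions:
Path through cells: (0,0) → (1,0) → (2,0) → (3,0) → (3,1) → (4,1) → (4,2) → (5,2) → (5,3) → (5,4) → (5,5)
Directions: down, down, down, right, down, right, down, right, right, right

Solution:

┌───┬───┬───┐
│A  │   │   │
│ ╷ │ ╷ ╵ ╷ │
│↓│ │ │   │ │
│ │ ╵ ├───┴─┤
│↓│   │     │
│ └─┐ │ ┌───┤
│↳ ↓│ │ │   │
│ ╷ └─┤ ╵ ╷ │
│ │↳ ↓│   │ │
│ └─┐ └───┘ │
│   │↳ → → B│
└───┴───────┘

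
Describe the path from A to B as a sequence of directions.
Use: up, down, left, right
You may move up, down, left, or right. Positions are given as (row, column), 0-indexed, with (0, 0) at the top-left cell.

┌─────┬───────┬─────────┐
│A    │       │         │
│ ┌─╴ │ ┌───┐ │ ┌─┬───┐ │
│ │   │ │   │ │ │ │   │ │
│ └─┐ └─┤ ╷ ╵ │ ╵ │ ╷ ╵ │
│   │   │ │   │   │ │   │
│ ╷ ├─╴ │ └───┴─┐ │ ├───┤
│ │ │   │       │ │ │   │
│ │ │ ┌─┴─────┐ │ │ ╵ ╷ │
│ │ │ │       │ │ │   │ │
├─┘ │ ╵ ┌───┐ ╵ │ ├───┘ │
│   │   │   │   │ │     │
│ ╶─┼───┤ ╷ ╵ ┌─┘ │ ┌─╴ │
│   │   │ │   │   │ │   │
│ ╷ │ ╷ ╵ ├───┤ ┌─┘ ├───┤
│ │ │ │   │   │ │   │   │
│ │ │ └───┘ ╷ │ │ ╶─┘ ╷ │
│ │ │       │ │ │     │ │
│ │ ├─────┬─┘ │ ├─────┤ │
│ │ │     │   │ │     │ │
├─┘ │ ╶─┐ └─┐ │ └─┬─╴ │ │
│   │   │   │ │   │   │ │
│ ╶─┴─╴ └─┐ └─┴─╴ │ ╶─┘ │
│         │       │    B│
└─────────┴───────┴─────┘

Finding the path and converting it to directions:
Path through cells: (0,0) → (1,0) → (2,0) → (2,1) → (3,1) → (4,1) → (5,1) → (5,0) → (6,0) → (6,1) → (7,1) → (8,1) → (9,1) → (10,1) → (10,0) → (11,0) → (11,1) → (11,2) → (11,3) → (10,3) → (10,2) → (9,2) → (9,3) → (9,4) → (10,4) → (10,5) → (11,5) → (11,6) → (11,7) → (11,8) → (10,8) → (10,7) → (9,7) → (8,7) → (7,7) → (6,7) → (6,8) → (5,8) → (4,8) → (3,8) → (2,8) → (2,7) → (1,7) → (0,7) → (0,8) → (0,9) → (0,10) → (0,11) → (1,11) → (2,11) → (2,10) → (1,10) → (1,9) → (2,9) → (3,9) → (4,9) → (4,10) → (3,10) → (3,11) → (4,11) → (5,11) → (5,10) → (5,9) → (6,9) → (7,9) → (7,8) → (8,8) → (8,9) → (8,10) → (7,10) → (7,11) → (8,11) → (9,11) → (10,11) → (11,11)
Directions: down, down, right, down, down, down, left, down, right, down, down, down, down, left, down, right, right, right, up, left, up, right, right, down, right, down, right, right, right, up, left, up, up, up, up, right, up, up, up, up, left, up, up, right, right, right, right, down, down, left, up, left, down, down, down, right, up, right, down, down, left, left, down, down, left, down, right, right, up, right, down, down, down, down

Solution:

┌─────┬───────┬─────────┐
│A    │       │↱ → → → ↓│
│ ┌─╴ │ ┌───┐ │ ┌─┬───┐ │
│↓│   │ │   │ │↑│ │↓ ↰│↓│
│ └─┐ └─┤ ╷ ╵ │ ╵ │ ╷ ╵ │
│↳ ↓│   │ │   │↑ ↰│↓│↑ ↲│
│ ╷ ├─╴ │ └───┴─┐ │ ├───┤
│ │↓│   │       │↑│↓│↱ ↓│
│ │ │ ┌─┴─────┐ │ │ ╵ ╷ │
│ │↓│ │       │ │↑│↳ ↑│↓│
├─┘ │ ╵ ┌───┐ ╵ │ ├───┘ │
│↓ ↲│   │   │   │↑│↓ ← ↲│
│ ╶─┼───┤ ╷ ╵ ┌─┘ │ ┌─╴ │
│↳ ↓│   │ │   │↱ ↑│↓│   │
│ ╷ │ ╷ ╵ ├───┤ ┌─┘ ├───┤
│ │↓│ │   │   │↑│↓ ↲│↱ ↓│
│ │ │ └───┘ ╷ │ │ ╶─┘ ╷ │
│ │↓│       │ │↑│↳ → ↑│↓│
│ │ ├─────┬─┘ │ ├─────┤ │
│ │↓│↱ → ↓│   │↑│     │↓│
├─┘ │ ╶─┐ └─┐ │ └─┬─╴ │ │
│↓ ↲│↑ ↰│↳ ↓│ │↑ ↰│   │↓│
│ ╶─┴─╴ └─┐ └─┴─╴ │ ╶─┘ │
│↳ → → ↑  │↳ → → ↑│    B│
└─────────┴───────┴─────┘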